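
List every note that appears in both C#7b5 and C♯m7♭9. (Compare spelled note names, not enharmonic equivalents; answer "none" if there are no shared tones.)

C#, B

C#7b5 = C#, E#, G, B.
C♯m7♭9 = C#, E, G#, B, D.
Shared: C#, B.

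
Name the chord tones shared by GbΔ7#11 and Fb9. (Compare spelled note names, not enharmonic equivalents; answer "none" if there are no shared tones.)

GbΔ7#11 = G♭, B♭, D♭, F, C.
Fb9 = F♭, A♭, C♭, E𝄫, G♭.
Shared: G♭.

G♭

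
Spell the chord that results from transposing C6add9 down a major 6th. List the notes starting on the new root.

E♭, G, B♭, C, F

Transposed root: C → E♭ (major 6th down). So we spell E♭ six-nine:
root → E♭
3rd (major 3rd) → G
5th (perfect 5th) → B♭
6th (major 6th) → C
9th (major 9th) → F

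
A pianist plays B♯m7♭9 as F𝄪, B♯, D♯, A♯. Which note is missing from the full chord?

B♯m7♭9 = B♯, D♯, F𝄪, A♯, C♯. The voicing lacks the 9th (minor 9th), C♯.

C♯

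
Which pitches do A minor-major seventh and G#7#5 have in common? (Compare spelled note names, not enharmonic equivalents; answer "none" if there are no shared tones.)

A minor-major seventh = A, C, E, G♯.
G#7#5 = G♯, B♯, D𝄪, F♯.
Shared: G♯.

G♯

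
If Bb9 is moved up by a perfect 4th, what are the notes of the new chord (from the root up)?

Eb, G, Bb, Db, F

Transposed root: Bb → Eb (perfect 4th up). So we spell Eb dominant ninth:
- root: Eb
- major 3rd: G
- perfect 5th: Bb
- minor 7th: Db
- major 9th: F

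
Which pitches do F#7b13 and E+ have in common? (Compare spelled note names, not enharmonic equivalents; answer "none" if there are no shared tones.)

E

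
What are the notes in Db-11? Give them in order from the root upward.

Db – Fb – Ab – Cb – Eb – Gb

Root Db, quality minor eleventh:
- root: Db
- minor 3rd: Fb
- perfect 5th: Ab
- minor 7th: Cb
- major 9th: Eb
- perfect 11th: Gb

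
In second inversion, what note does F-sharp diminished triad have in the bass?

C

F-sharp diminished triad = F#–A–C. Second inversion → fifth in the bass = C.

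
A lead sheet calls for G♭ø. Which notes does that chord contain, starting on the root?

Root Gb, quality half-diminished seventh:
- root: Gb
- minor 3rd: Bbb
- diminished 5th: Dbb
- minor 7th: Fb

Gb Bbb Dbb Fb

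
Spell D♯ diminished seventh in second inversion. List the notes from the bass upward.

A, C, D-sharp, F-sharp

In root position, D♯ diminished seventh is D-sharp–F-sharp–A–C.
Second inversion puts the fifth (A) in the bass.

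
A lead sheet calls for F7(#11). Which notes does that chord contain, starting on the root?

F, A, C, Eb, B

F7(#11): dominant seventh sharp eleven on F.
- root: F
- major 3rd: A
- perfect 5th: C
- minor 7th: Eb
- augmented 11th: B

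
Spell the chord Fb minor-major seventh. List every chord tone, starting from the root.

Fb minor-major seventh: minor-major seventh on F♭.
Root: F♭
Minor 3rd (3rd): A𝄫
Perfect 5th (5th): C♭
Major 7th (7th): E♭

F♭ A𝄫 C♭ E♭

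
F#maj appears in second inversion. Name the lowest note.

F#maj = F#–A#–C#. Second inversion → fifth in the bass = C#.

C#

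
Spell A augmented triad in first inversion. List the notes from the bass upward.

C#, E#, A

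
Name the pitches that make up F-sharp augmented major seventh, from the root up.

F-sharp – A-sharp – C-double-sharp – E-sharp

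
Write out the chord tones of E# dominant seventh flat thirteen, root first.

E-sharp, G-double-sharp, B-sharp, D-sharp, C-sharp

Root E-sharp, quality dominant seventh flat thirteen:
Root: E-sharp
Major 3rd (3rd): G-double-sharp
Perfect 5th (5th): B-sharp
Minor 7th (7th): D-sharp
Minor 13th (13th): C-sharp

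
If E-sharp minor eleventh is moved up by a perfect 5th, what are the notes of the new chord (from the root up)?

B-sharp, D-sharp, F-double-sharp, A-sharp, C-double-sharp, E-sharp

A perfect 5th up from E-sharp is B-sharp, so the new chord is B-sharp minor eleventh.
root → B-sharp
3rd (minor 3rd) → D-sharp
5th (perfect 5th) → F-double-sharp
7th (minor 7th) → A-sharp
9th (major 9th) → C-double-sharp
11th (perfect 11th) → E-sharp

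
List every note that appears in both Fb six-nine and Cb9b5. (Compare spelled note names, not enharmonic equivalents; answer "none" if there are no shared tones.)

Fb six-nine: Fb Ab Cb Db Gb
Cb9b5: Cb Eb Gbb Bbb Db
Common to both → Cb, Db.

Cb, Db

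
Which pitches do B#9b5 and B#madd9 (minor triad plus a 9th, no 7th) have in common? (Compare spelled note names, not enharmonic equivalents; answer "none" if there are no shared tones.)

B#, C##

B#9b5 = B#, D##, F#, A#, C##.
B#madd9 = B#, D#, F##, C##.
Shared: B#, C##.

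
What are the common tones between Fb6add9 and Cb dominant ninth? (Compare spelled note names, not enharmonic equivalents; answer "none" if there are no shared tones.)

Fb6add9 = F♭, A♭, C♭, D♭, G♭.
Cb dominant ninth = C♭, E♭, G♭, B𝄫, D♭.
Shared: C♭, D♭, G♭.

C♭ – D♭ – G♭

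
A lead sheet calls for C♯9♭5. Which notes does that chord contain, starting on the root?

C#  E#  G  B  D#

C♯9♭5 is a dominant ninth flat five built on C#.
Root: C#
Major 3rd (3rd): E#
Diminished 5th (5th): G
Minor 7th (7th): B
Major 9th (9th): D#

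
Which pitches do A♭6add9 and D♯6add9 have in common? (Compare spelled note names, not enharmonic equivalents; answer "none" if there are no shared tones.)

A♭6add9: Ab C Eb F Bb
D♯6add9: D# F## A# B# E#
Common to both → none.

none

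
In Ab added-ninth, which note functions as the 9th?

Root of Ab added-ninth = Ab. The 9th is a major 9th: Ab up a major 9th → Bb.

Bb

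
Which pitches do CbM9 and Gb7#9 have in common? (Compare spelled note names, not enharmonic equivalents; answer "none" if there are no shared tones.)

CbM9: C♭ E♭ G♭ B♭ D♭
Gb7#9: G♭ B♭ D♭ F♭ A
Common to both → G♭, B♭, D♭.

G♭, B♭, D♭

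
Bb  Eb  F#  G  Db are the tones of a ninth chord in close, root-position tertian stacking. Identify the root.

Eb

Arranged so that each adjacent pair is a third by letter name: Eb – G – Bb – Db – F#.
The bottom of that stack, Eb, is the root (this is Eb dominant seventh sharp nine).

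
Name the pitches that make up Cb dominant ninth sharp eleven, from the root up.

C-flat  E-flat  G-flat  B-double-flat  D-flat  F

Root C-flat, quality dominant ninth sharp eleven:
root → C-flat
3rd (major 3rd) → E-flat
5th (perfect 5th) → G-flat
7th (minor 7th) → B-double-flat
9th (major 9th) → D-flat
11th (augmented 11th) → F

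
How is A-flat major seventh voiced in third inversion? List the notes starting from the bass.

In root position, A-flat major seventh is Ab–C–Eb–G.
Third inversion puts the seventh (G) in the bass.

G  Ab  C  Eb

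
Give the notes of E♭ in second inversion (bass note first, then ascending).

In root position, E♭ is Eb–G–Bb.
Second inversion puts the fifth (Bb) in the bass.

Bb  Eb  G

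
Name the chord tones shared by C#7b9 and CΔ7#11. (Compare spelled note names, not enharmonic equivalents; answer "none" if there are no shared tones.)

C#7b9 = C♯, E♯, G♯, B, D.
CΔ7#11 = C, E, G, B, F♯.
Shared: B.

B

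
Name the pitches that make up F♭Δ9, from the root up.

F♭Δ9: major ninth on F♭.
F♭ — root
A♭ — major 3rd
C♭ — perfect 5th
E♭ — major 7th
G♭ — major 9th

F♭  A♭  C♭  E♭  G♭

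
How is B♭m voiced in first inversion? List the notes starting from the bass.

Db F Bb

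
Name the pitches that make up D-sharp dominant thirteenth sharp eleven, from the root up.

D-sharp  F-double-sharp  A-sharp  C-sharp  E-sharp  G-double-sharp  B-sharp

D-sharp dominant thirteenth sharp eleven: dominant thirteenth sharp eleven on D-sharp.
root → D-sharp
3rd (major 3rd) → F-double-sharp
5th (perfect 5th) → A-sharp
7th (minor 7th) → C-sharp
9th (major 9th) → E-sharp
11th (augmented 11th) → G-double-sharp
13th (major 13th) → B-sharp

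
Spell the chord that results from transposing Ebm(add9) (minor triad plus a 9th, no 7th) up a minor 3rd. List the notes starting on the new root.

E♭ up a minor 3rd → G♭. New chord: G♭ minor added-ninth.
root → G♭
3rd (minor 3rd) → B𝄫
5th (perfect 5th) → D♭
9th (major 9th) → A♭

G♭  B𝄫  D♭  A♭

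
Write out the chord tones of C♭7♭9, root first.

Cb  Eb  Gb  Bbb  Dbb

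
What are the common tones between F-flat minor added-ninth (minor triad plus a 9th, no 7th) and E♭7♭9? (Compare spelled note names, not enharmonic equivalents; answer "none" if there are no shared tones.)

F-flat minor added-ninth = F♭, A𝄫, C♭, G♭.
E♭7♭9 = E♭, G, B♭, D♭, F♭.
Shared: F♭.

F♭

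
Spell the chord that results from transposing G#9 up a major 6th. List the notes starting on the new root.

E# – G## – B# – D# – F##

A major 6th up from G# is E#, so the new chord is E# dominant ninth.
- root: E#
- major 3rd: G##
- perfect 5th: B#
- minor 7th: D#
- major 9th: F##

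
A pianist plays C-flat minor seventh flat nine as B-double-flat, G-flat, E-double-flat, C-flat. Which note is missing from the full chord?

D-double-flat

The full C-flat minor seventh flat nine chord is C-flat, E-double-flat, G-flat, B-double-flat, D-double-flat.
Comparing with the voicing, the minor 9th (9th) — D-double-flat — is absent.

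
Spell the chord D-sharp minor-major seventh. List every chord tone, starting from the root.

D-sharp minor-major seventh: minor-major seventh on D#.
D# — root
F# — minor 3rd
A# — perfect 5th
C## — major 7th

D#  F#  A#  C##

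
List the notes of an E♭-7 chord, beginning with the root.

E♭, G♭, B♭, D♭

E♭-7: minor seventh on E♭.
root → E♭
3rd (minor 3rd) → G♭
5th (perfect 5th) → B♭
7th (minor 7th) → D♭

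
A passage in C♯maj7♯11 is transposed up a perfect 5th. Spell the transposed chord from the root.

A perfect 5th up from C# is G#, so the new chord is G# major seventh sharp eleven.
- root: G#
- major 3rd: B#
- perfect 5th: D#
- major 7th: F##
- augmented 11th: C##

G#, B#, D#, F##, C##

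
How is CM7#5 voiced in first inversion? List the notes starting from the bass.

E, G#, B, C

In root position, CM7#5 is C–E–G#–B.
First inversion puts the third (E) in the bass.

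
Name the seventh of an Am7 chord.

G

Root of Am7 = A. The 7th is a minor 7th: A up a minor 7th → G.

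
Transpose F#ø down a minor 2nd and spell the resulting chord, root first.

E# – G# – B – D#

F# down a minor 2nd → E#. New chord: E# half-diminished seventh.
E# — root
G# — minor 3rd
B — diminished 5th
D# — minor 7th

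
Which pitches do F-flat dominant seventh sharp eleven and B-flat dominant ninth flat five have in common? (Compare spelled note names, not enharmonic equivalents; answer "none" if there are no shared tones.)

F-flat dominant seventh sharp eleven: F-flat A-flat C-flat E-double-flat B-flat
B-flat dominant ninth flat five: B-flat D F-flat A-flat C
Common to both → F-flat, A-flat, B-flat.

F-flat, A-flat, B-flat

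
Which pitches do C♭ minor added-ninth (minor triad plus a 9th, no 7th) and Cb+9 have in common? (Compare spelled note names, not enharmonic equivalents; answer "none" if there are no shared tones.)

C♭  D♭

C♭ minor added-ninth: C♭ E𝄫 G♭ D♭
Cb+9: C♭ E♭ G B𝄫 D♭
Common to both → C♭, D♭.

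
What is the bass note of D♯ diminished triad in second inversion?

D♯ diminished triad in root position is D-sharp–F-sharp–A.
Second inversion places the fifth in the bass, which is A.

A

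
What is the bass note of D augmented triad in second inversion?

D augmented triad in root position is D–F#–A#.
Second inversion places the fifth in the bass, which is A#.

A#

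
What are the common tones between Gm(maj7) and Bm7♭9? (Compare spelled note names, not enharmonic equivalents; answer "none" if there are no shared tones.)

D  F#

Gm(maj7): G Bb D F#
Bm7♭9: B D F# A C
Common to both → D, F#.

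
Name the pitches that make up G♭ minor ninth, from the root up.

Gb  Bbb  Db  Fb  Ab

G♭ minor ninth is a minor ninth built on Gb.
Gb — root
Bbb — minor 3rd
Db — perfect 5th
Fb — minor 7th
Ab — major 9th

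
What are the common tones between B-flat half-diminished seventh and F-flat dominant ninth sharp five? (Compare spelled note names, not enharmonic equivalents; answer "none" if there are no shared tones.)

B-flat half-diminished seventh: B-flat D-flat F-flat A-flat
F-flat dominant ninth sharp five: F-flat A-flat C E-double-flat G-flat
Common to both → F-flat, A-flat.

F-flat  A-flat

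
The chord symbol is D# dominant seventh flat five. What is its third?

F-double-sharp

D# dominant seventh flat five is built on D-sharp; its 3rd is a major 3rd above the root.
A third above D uses the letter F, and the major 3rd above D-sharp is F-double-sharp.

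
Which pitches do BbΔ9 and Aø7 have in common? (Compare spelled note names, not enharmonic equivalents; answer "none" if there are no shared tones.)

BbΔ9: Bb D F A C
Aø7: A C Eb G
Common to both → A, C.

A C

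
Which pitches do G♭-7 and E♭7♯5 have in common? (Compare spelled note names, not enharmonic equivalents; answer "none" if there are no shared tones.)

G♭-7: Gb Bbb Db Fb
E♭7♯5: Eb G B Db
Common to both → Db.

Db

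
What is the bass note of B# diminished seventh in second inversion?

B# diminished seventh in root position is B#–D#–F#–A.
Second inversion places the fifth in the bass, which is F#.

F#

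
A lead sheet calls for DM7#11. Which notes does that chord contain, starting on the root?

D – F# – A – C# – G#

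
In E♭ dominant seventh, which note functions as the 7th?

E♭ dominant seventh is built on Eb; its 7th is a minor 7th above the root.
A seventh above E uses the letter D, and the minor 7th above Eb is Db.

Db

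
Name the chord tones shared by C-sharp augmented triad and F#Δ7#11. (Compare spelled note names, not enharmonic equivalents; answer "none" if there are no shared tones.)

C-sharp augmented triad = C#, E#, G##.
F#Δ7#11 = F#, A#, C#, E#, B#.
Shared: C#, E#.

C#, E#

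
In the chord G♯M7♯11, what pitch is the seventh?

F𝄪

Root of G♯M7♯11 = G♯. The 7th is a major 7th: G♯ up a major 7th → F𝄪.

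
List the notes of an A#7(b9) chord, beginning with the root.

A#, C##, E#, G#, B

Root A#, quality dominant seventh flat nine:
- root: A#
- major 3rd: C##
- perfect 5th: E#
- minor 7th: G#
- minor 9th: B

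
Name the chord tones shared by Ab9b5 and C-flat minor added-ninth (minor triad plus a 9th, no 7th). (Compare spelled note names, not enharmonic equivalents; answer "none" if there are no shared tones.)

E𝄫, G♭

Ab9b5: A♭ C E𝄫 G♭ B♭
C-flat minor added-ninth: C♭ E𝄫 G♭ D♭
Common to both → E𝄫, G♭.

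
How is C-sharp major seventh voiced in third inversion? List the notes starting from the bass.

In root position, C-sharp major seventh is C-sharp–E-sharp–G-sharp–B-sharp.
Third inversion puts the seventh (B-sharp) in the bass.

B-sharp, C-sharp, E-sharp, G-sharp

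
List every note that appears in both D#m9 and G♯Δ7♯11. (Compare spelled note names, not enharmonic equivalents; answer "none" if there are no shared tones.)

D♯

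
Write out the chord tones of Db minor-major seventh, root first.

D-flat, F-flat, A-flat, C

Root D-flat, quality minor-major seventh:
Root: D-flat
Minor 3rd (3rd): F-flat
Perfect 5th (5th): A-flat
Major 7th (7th): C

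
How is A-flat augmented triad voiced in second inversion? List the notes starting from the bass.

E  A-flat  C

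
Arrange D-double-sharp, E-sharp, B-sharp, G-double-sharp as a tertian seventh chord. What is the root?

Arranged so that each adjacent pair is a third by letter name: E-sharp – G-double-sharp – B-sharp – D-double-sharp.
The bottom of that stack, E-sharp, is the root (this is E-sharp major seventh).

E-sharp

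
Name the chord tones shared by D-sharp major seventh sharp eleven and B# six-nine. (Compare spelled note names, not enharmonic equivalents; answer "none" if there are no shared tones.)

F-double-sharp, C-double-sharp, G-double-sharp

D-sharp major seventh sharp eleven = D-sharp, F-double-sharp, A-sharp, C-double-sharp, G-double-sharp.
B# six-nine = B-sharp, D-double-sharp, F-double-sharp, G-double-sharp, C-double-sharp.
Shared: F-double-sharp, C-double-sharp, G-double-sharp.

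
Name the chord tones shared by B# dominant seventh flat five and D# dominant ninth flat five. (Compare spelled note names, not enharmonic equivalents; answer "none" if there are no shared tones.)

none

B# dominant seventh flat five = B-sharp, D-double-sharp, F-sharp, A-sharp.
D# dominant ninth flat five = D-sharp, F-double-sharp, A, C-sharp, E-sharp.
Shared: none.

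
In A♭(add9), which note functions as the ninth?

Root of A♭(add9) = A♭. The 9th is a major 9th: A♭ up a major 9th → B♭.

B♭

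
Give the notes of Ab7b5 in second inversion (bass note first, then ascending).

Ebb Gb Ab C

In root position, Ab7b5 is Ab–C–Ebb–Gb.
Second inversion puts the fifth (Ebb) in the bass.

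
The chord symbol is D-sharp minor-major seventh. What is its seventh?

Root of D-sharp minor-major seventh = D-sharp. The 7th is a major 7th: D-sharp up a major 7th → C-double-sharp.

C-double-sharp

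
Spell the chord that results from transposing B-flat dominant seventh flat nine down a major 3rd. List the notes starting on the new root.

A major 3rd down from B-flat is G-flat, so the new chord is G-flat dominant seventh flat nine.
root → G-flat
3rd (major 3rd) → B-flat
5th (perfect 5th) → D-flat
7th (minor 7th) → F-flat
9th (minor 9th) → A-double-flat

G-flat B-flat D-flat F-flat A-double-flat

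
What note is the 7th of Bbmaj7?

Root of Bbmaj7 = Bb. The 7th is a major 7th: Bb up a major 7th → A.

A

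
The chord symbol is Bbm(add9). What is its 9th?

C

Root of Bbm(add9) = Bb. The 9th is a major 9th: Bb up a major 9th → C.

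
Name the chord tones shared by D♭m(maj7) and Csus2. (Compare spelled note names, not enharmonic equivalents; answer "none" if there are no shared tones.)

D♭m(maj7): Db Fb Ab C
Csus2: C D G
Common to both → C.

C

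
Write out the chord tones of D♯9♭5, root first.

D♯9♭5 is a dominant ninth flat five built on D#.
Root: D#
Major 3rd (3rd): F##
Diminished 5th (5th): A
Minor 7th (7th): C#
Major 9th (9th): E#

D# – F## – A – C# – E#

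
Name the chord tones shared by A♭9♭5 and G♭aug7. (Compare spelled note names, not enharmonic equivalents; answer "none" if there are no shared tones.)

A♭9♭5 = Ab, C, Ebb, Gb, Bb.
G♭aug7 = Gb, Bb, D, Fb.
Shared: Gb, Bb.

Gb, Bb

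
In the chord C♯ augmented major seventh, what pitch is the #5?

G𝄪

C♯ augmented major seventh is built on C♯; its 5th is an augmented 5th above the root.
A fifth above C uses the letter G, and the augmented 5th above C♯ is G𝄪.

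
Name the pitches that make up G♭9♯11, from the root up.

G♭  B♭  D♭  F♭  A♭  C

G♭9♯11 is a dominant ninth sharp eleven built on G♭.
- root: G♭
- major 3rd: B♭
- perfect 5th: D♭
- minor 7th: F♭
- major 9th: A♭
- augmented 11th: C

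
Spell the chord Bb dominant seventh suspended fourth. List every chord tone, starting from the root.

Root Bb, quality dominant seventh suspended fourth:
root → Bb
4th (perfect 4th) → Eb
5th (perfect 5th) → F
7th (minor 7th) → Ab

Bb, Eb, F, Ab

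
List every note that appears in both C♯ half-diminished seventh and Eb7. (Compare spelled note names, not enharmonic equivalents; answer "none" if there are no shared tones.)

G

C♯ half-diminished seventh = C♯, E, G, B.
Eb7 = E♭, G, B♭, D♭.
Shared: G.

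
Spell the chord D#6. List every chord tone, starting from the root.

D♯ F𝄪 A♯ B♯

Root D♯, quality major sixth:
- root: D♯
- major 3rd: F𝄪
- perfect 5th: A♯
- major 6th: B♯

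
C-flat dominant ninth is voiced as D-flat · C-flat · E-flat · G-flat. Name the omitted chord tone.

The full C-flat dominant ninth chord is C-flat, E-flat, G-flat, B-double-flat, D-flat.
Comparing with the voicing, the minor 7th (7th) — B-double-flat — is absent.

B-double-flat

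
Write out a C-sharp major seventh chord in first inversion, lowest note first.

In root position, C-sharp major seventh is C-sharp–E-sharp–G-sharp–B-sharp.
First inversion puts the third (E-sharp) in the bass.

E-sharp – G-sharp – B-sharp – C-sharp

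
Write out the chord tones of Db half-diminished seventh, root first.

Root D-flat, quality half-diminished seventh:
- root: D-flat
- minor 3rd: F-flat
- diminished 5th: A-double-flat
- minor 7th: C-flat

D-flat, F-flat, A-double-flat, C-flat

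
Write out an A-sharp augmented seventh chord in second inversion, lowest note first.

A-sharp augmented seventh = A-sharp–C-double-sharp–E-double-sharp–G-sharp; second inversion → fifth (E-double-sharp) lowest.

E-double-sharp, G-sharp, A-sharp, C-double-sharp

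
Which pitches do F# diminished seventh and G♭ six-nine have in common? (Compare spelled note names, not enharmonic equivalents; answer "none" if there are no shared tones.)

Eb

F# diminished seventh = F#, A, C, Eb.
G♭ six-nine = Gb, Bb, Db, Eb, Ab.
Shared: Eb.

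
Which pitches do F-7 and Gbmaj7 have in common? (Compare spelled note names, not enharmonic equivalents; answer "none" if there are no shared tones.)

F

F-7 = F, A♭, C, E♭.
Gbmaj7 = G♭, B♭, D♭, F.
Shared: F.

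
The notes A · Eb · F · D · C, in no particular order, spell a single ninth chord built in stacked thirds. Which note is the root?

D

Stacking in thirds gives D – F – A – C – Eb, so D is the root — D minor seventh flat nine.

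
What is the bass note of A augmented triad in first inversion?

C-sharp

A augmented triad in root position is A–C-sharp–E-sharp.
First inversion places the third in the bass, which is C-sharp.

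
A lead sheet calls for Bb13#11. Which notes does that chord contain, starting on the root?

Bb13#11 is a dominant thirteenth sharp eleven built on Bb.
root → Bb
3rd (major 3rd) → D
5th (perfect 5th) → F
7th (minor 7th) → Ab
9th (major 9th) → C
11th (augmented 11th) → E
13th (major 13th) → G

Bb D F Ab C E G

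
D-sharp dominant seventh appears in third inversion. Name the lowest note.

D-sharp dominant seventh = D-sharp–F-double-sharp–A-sharp–C-sharp. Third inversion → seventh in the bass = C-sharp.

C-sharp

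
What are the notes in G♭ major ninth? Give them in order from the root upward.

G♭ major ninth is a major ninth built on G-flat.
root → G-flat
3rd (major 3rd) → B-flat
5th (perfect 5th) → D-flat
7th (major 7th) → F
9th (major 9th) → A-flat

G-flat – B-flat – D-flat – F – A-flat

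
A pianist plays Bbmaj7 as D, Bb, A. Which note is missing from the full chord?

F

Bbmaj7 = Bb, D, F, A. The voicing lacks the 5th (perfect 5th), F.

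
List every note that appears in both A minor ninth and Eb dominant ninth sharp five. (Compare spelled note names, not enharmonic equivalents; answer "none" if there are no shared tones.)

A minor ninth: A C E G B
Eb dominant ninth sharp five: E-flat G B D-flat F
Common to both → G, B.

G B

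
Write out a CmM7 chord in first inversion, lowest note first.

Eb, G, B, C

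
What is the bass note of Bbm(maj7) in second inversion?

Bbm(maj7) = Bb–Db–F–A. Second inversion → fifth in the bass = F.

F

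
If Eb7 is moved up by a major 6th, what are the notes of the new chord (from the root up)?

C  E  G  Bb

Eb up a major 6th → C. New chord: C dominant seventh.
C — root
E — major 3rd
G — perfect 5th
Bb — minor 7th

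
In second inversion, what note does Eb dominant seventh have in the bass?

B-flat

Eb dominant seventh = E-flat–G–B-flat–D-flat. Second inversion → fifth in the bass = B-flat.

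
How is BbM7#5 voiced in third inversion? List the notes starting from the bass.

A, Bb, D, F#

In root position, BbM7#5 is Bb–D–F#–A.
Third inversion puts the seventh (A) in the bass.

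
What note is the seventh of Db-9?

Cb

Root of Db-9 = Db. The 7th is a minor 7th: Db up a minor 7th → Cb.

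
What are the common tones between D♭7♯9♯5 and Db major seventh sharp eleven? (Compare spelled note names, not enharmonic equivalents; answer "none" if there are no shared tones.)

D♭  F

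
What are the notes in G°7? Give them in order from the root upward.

G  Bb  Db  Fb

Root G, quality diminished seventh:
root → G
3rd (minor 3rd) → Bb
5th (diminished 5th) → Db
7th (diminished 7th) → Fb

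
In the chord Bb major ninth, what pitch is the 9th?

C

Bb major ninth is built on Bb; its 9th is a major 9th above the root.
A second above B uses the letter C, and the major 9th above Bb is C.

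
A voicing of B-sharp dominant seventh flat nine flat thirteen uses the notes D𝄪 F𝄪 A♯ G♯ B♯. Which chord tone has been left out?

C♯

B-sharp dominant seventh flat nine flat thirteen = B♯, D𝄪, F𝄪, A♯, C♯, G♯. The voicing lacks the 9th (minor 9th), C♯.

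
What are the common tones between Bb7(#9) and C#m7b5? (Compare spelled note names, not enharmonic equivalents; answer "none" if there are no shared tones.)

C♯

Bb7(#9): B♭ D F A♭ C♯
C#m7b5: C♯ E G B
Common to both → C♯.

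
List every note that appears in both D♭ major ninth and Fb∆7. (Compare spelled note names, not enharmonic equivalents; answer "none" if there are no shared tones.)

Ab, Eb

D♭ major ninth: Db F Ab C Eb
Fb∆7: Fb Ab Cb Eb
Common to both → Ab, Eb.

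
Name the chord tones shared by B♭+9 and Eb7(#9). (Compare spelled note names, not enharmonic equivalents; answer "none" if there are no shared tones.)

B♭+9 = Bb, D, F#, Ab, C.
Eb7(#9) = Eb, G, Bb, Db, F#.
Shared: Bb, F#.

Bb – F#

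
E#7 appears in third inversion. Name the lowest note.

E#7 in root position is E#–G##–B#–D#.
Third inversion places the seventh in the bass, which is D#.

D#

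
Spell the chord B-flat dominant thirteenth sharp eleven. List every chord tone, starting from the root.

Bb  D  F  Ab  C  E  G

B-flat dominant thirteenth sharp eleven is a dominant thirteenth sharp eleven built on Bb.
root → Bb
3rd (major 3rd) → D
5th (perfect 5th) → F
7th (minor 7th) → Ab
9th (major 9th) → C
11th (augmented 11th) → E
13th (major 13th) → G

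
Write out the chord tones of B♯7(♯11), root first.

Root B#, quality dominant seventh sharp eleven:
B# — root
D## — major 3rd
F## — perfect 5th
A# — minor 7th
E## — augmented 11th

B#, D##, F##, A#, E##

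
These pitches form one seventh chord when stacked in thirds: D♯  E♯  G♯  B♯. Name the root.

E♯

Arranged so that each adjacent pair is a third by letter name: E♯ – G♯ – B♯ – D♯.
The bottom of that stack, E♯, is the root (this is E♯ minor seventh).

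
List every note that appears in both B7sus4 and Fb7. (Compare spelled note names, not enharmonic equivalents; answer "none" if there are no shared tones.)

none

B7sus4 = B, E, F#, A.
Fb7 = Fb, Ab, Cb, Ebb.
Shared: none.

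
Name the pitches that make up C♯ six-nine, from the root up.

C♯ E♯ G♯ A♯ D♯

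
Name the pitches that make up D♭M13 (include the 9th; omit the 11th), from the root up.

D♭M13: major thirteenth on Db.
Root: Db
Major 3rd (3rd): F
Perfect 5th (5th): Ab
Major 7th (7th): C
Major 9th (9th): Eb
Major 13th (13th): Bb

Db  F  Ab  C  Eb  Bb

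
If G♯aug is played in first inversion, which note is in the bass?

B#

G♯aug in root position is G#–B#–D##.
First inversion places the third in the bass, which is B#.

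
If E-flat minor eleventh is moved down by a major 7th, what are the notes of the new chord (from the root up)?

Fb – Abb – Cb – Ebb – Gb – Bbb

A major 7th down from Eb is Fb, so the new chord is Fb minor eleventh.
- root: Fb
- minor 3rd: Abb
- perfect 5th: Cb
- minor 7th: Ebb
- major 9th: Gb
- perfect 11th: Bbb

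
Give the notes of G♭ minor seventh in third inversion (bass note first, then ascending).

F♭, G♭, B𝄫, D♭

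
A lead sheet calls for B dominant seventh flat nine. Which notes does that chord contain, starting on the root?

Root B, quality dominant seventh flat nine:
Root: B
Major 3rd (3rd): D-sharp
Perfect 5th (5th): F-sharp
Minor 7th (7th): A
Minor 9th (9th): C

B D-sharp F-sharp A C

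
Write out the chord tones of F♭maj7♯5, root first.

Fb, Ab, C, Eb

F♭maj7♯5: augmented major seventh on Fb.
Fb — root
Ab — major 3rd
C — augmented 5th
Eb — major 7th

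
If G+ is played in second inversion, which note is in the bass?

D#

G+ = G–B–D#. Second inversion → fifth in the bass = D#.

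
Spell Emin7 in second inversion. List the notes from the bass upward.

B, D, E, G

Emin7 = E–G–B–D; second inversion → fifth (B) lowest.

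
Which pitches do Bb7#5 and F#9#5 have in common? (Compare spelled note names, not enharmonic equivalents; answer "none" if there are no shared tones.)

F♯

Bb7#5 = B♭, D, F♯, A♭.
F#9#5 = F♯, A♯, C𝄪, E, G♯.
Shared: F♯.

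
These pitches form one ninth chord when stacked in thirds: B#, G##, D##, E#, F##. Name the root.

Stacking in thirds gives E# – G## – B# – D## – F##, so E# is the root — E# major ninth.

E#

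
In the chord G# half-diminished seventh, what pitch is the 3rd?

B

G# half-diminished seventh is built on G#; its 3rd is a minor 3rd above the root.
A third above G uses the letter B, and the minor 3rd above G# is B.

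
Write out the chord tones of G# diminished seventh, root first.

G# diminished seventh is a diminished seventh built on G-sharp.
- root: G-sharp
- minor 3rd: B
- diminished 5th: D
- diminished 7th: F

G-sharp, B, D, F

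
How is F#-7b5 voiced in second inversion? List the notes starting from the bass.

C, E, F#, A

In root position, F#-7b5 is F#–A–C–E.
Second inversion puts the fifth (C) in the bass.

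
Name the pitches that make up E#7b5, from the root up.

E♯ – G𝄪 – B – D♯

Root E♯, quality dominant seventh flat five:
root → E♯
3rd (major 3rd) → G𝄪
5th (diminished 5th) → B
7th (minor 7th) → D♯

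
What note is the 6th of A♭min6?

F

Root of A♭min6 = A♭. The 6th is a major 6th: A♭ up a major 6th → F.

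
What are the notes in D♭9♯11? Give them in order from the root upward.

Db, F, Ab, Cb, Eb, G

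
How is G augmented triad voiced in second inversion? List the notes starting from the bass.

D-sharp, G, B

In root position, G augmented triad is G–B–D-sharp.
Second inversion puts the fifth (D-sharp) in the bass.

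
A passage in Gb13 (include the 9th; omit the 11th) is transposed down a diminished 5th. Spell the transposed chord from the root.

A diminished 5th down from Gb is C, so the new chord is C dominant thirteenth.
- root: C
- major 3rd: E
- perfect 5th: G
- minor 7th: Bb
- major 9th: D
- major 13th: A

C  E  G  Bb  D  A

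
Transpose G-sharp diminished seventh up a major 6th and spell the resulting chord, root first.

E# – G# – B – D

A major 6th up from G# is E#, so the new chord is E# diminished seventh.
Root: E#
Minor 3rd (3rd): G#
Diminished 5th (5th): B
Diminished 7th (7th): D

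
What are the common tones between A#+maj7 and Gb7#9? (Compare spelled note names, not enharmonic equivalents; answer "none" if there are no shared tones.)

none

A#+maj7 = A#, C##, E##, G##.
Gb7#9 = Gb, Bb, Db, Fb, A.
Shared: none.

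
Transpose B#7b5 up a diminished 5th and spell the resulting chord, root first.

A diminished 5th up from B# is F#, so the new chord is F# dominant seventh flat five.
root → F#
3rd (major 3rd) → A#
5th (diminished 5th) → C
7th (minor 7th) → E

F#  A#  C  E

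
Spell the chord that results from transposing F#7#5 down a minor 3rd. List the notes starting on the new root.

D# – F## – A## – C#

F# down a minor 3rd → D#. New chord: D# augmented seventh.
root → D#
3rd (major 3rd) → F##
5th (augmented 5th) → A##
7th (minor 7th) → C#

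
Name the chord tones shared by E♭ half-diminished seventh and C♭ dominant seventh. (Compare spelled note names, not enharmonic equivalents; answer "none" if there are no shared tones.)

E-flat G-flat B-double-flat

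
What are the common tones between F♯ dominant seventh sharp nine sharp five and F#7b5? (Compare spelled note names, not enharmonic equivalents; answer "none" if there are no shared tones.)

F♯ dominant seventh sharp nine sharp five: F# A# C## E G##
F#7b5: F# A# C E
Common to both → F#, A#, E.

F#  A#  E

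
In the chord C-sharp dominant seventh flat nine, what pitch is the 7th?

B

Root of C-sharp dominant seventh flat nine = C-sharp. The 7th is a minor 7th: C-sharp up a minor 7th → B.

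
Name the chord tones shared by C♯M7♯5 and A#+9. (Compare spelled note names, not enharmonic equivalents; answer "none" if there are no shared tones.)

C♯M7♯5: C♯ E♯ G𝄪 B♯
A#+9: A♯ C𝄪 E𝄪 G♯ B♯
Common to both → B♯.

B♯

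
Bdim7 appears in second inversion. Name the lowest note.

F

Bdim7 = B–D–F–Ab. Second inversion → fifth in the bass = F.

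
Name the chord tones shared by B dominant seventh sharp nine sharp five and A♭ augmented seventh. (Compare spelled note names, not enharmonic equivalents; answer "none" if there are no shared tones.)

B dominant seventh sharp nine sharp five: B D# F## A C##
A♭ augmented seventh: Ab C E Gb
Common to both → none.

none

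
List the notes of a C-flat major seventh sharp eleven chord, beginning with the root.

C-flat, E-flat, G-flat, B-flat, F

C-flat major seventh sharp eleven is a major seventh sharp eleven built on C-flat.
root → C-flat
3rd (major 3rd) → E-flat
5th (perfect 5th) → G-flat
7th (major 7th) → B-flat
11th (augmented 11th) → F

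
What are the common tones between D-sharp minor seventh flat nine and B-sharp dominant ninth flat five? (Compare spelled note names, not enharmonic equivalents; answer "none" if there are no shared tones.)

D-sharp minor seventh flat nine = D-sharp, F-sharp, A-sharp, C-sharp, E.
B-sharp dominant ninth flat five = B-sharp, D-double-sharp, F-sharp, A-sharp, C-double-sharp.
Shared: F-sharp, A-sharp.

F-sharp, A-sharp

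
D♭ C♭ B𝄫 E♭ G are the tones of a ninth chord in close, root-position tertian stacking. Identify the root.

Stacking in thirds gives C♭ – E♭ – G – B𝄫 – D♭, so C♭ is the root — C♭ dominant ninth sharp five.

C♭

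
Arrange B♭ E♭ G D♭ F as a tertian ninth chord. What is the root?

Stacking in thirds gives E♭ – G – B♭ – D♭ – F, so E♭ is the root — E♭ dominant ninth.

E♭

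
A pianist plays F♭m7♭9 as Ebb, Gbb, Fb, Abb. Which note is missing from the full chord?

The full F♭m7♭9 chord is Fb, Abb, Cb, Ebb, Gbb.
Comparing with the voicing, the perfect 5th (5th) — Cb — is absent.

Cb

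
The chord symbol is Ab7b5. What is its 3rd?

C

Ab7b5 is built on Ab; its 3rd is a major 3rd above the root.
A third above A uses the letter C, and the major 3rd above Ab is C.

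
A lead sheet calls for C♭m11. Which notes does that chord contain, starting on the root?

C♭m11 is a minor eleventh built on Cb.
Root: Cb
Minor 3rd (3rd): Ebb
Perfect 5th (5th): Gb
Minor 7th (7th): Bbb
Major 9th (9th): Db
Perfect 11th (11th): Fb

Cb  Ebb  Gb  Bbb  Db  Fb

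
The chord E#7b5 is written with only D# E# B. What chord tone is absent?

G##

The full E#7b5 chord is E#, G##, B, D#.
Comparing with the voicing, the major 3rd (3rd) — G## — is absent.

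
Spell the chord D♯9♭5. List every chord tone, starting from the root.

Root D#, quality dominant ninth flat five:
- root: D#
- major 3rd: F##
- diminished 5th: A
- minor 7th: C#
- major 9th: E#

D# – F## – A – C# – E#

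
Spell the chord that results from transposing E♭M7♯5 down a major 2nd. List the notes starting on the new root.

Eb down a major 2nd → Db. New chord: Db augmented major seventh.
Root: Db
Major 3rd (3rd): F
Augmented 5th (5th): A
Major 7th (7th): C

Db – F – A – C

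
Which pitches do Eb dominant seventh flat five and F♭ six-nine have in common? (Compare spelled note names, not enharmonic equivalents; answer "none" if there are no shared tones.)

Eb dominant seventh flat five: E-flat G B-double-flat D-flat
F♭ six-nine: F-flat A-flat C-flat D-flat G-flat
Common to both → D-flat.

D-flat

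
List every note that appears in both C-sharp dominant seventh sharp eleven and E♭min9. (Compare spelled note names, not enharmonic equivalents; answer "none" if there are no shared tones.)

none

C-sharp dominant seventh sharp eleven: C# E# G# B F##
E♭min9: Eb Gb Bb Db F
Common to both → none.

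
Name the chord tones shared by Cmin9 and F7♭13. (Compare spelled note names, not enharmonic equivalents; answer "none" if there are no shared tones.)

C, Eb

Cmin9: C Eb G Bb D
F7♭13: F A C Eb Db
Common to both → C, Eb.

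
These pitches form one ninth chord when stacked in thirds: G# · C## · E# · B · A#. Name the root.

A#

Stacking in thirds gives A# – C## – E# – G# – B, so A# is the root — A# dominant seventh flat nine.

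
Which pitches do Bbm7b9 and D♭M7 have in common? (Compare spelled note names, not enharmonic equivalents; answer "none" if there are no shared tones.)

Bbm7b9 = B♭, D♭, F, A♭, C♭.
D♭M7 = D♭, F, A♭, C.
Shared: D♭, F, A♭.

D♭, F, A♭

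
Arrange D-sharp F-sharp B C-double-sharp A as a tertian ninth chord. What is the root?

Stacking in thirds gives B – D-sharp – F-sharp – A – C-double-sharp, so B is the root — B dominant seventh sharp nine.

B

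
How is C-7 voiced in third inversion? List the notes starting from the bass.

Bb, C, Eb, G

C-7 = C–Eb–G–Bb; third inversion → seventh (Bb) lowest.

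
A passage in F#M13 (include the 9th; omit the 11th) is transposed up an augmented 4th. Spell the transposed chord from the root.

F# up an augmented 4th → B#. New chord: B# major thirteenth.
- root: B#
- major 3rd: D##
- perfect 5th: F##
- major 7th: A##
- major 9th: C##
- major 13th: G##

B#, D##, F##, A##, C##, G##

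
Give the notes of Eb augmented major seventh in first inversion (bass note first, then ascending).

G B D E♭

In root position, Eb augmented major seventh is E♭–G–B–D.
First inversion puts the third (G) in the bass.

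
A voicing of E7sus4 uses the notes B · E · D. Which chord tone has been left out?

E7sus4 = E, A, B, D. The voicing lacks the 4th (perfect 4th), A.

A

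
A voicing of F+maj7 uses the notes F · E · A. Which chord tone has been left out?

C#

The full F+maj7 chord is F, A, C#, E.
Comparing with the voicing, the augmented 5th (5th) — C# — is absent.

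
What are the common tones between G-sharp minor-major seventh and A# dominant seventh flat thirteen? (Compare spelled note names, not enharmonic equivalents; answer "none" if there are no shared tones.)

G-sharp

G-sharp minor-major seventh = G-sharp, B, D-sharp, F-double-sharp.
A# dominant seventh flat thirteen = A-sharp, C-double-sharp, E-sharp, G-sharp, F-sharp.
Shared: G-sharp.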